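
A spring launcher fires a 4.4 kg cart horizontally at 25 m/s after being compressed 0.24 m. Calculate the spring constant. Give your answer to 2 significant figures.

k = 48000 N/m

Energy stored in the spring equals the launch KE: ½kx² = ½mv²
k = mv²/x² = (4.4)(25)²/(0.24)² = 47743 N/m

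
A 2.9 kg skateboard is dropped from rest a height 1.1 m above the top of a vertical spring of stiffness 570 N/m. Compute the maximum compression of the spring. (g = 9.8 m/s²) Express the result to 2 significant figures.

x = 0.38 m

Take the reference level at the top of the uncompressed spring. At max compression the skateboard has fallen H + x and is momentarily at rest:
mg(H + x) = ½kx²
½(570)x² − (2.9)(9.8)x − (2.9)(9.8)(1.1) = 0
285.0x² − 28.42x − 31.26 = 0
x = [28.42 + √(807.7 + 35639)]/(2 × 285.0) = 0.3848 m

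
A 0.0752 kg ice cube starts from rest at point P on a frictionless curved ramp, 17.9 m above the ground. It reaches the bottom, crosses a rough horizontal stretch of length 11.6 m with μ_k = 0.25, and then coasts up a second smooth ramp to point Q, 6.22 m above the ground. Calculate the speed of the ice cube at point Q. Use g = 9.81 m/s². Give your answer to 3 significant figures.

v = 13.1 m/s

Energy at P: mgh₁ = (0.0752)(9.81)(17.9) = 13.205 J
Friction loss: W_f = μ_k mg d = 2.139 J
At Q: ½mv² + mgh₂ = mgh₁ − W_f
½mv² = 13.205 − 2.139 − 4.5886 = 6.4771 J
v = √(2 × 6.4771/0.0752) = 13.12 m/s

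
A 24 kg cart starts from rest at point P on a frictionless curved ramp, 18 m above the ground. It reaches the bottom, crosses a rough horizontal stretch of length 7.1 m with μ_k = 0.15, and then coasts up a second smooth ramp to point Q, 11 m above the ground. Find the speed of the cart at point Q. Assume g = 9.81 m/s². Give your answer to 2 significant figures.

v = 11 m/s

Energy at P: mgh₁ = (24)(9.81)(18) = 4237.9 J
Friction loss: W_f = μ_k mg d = 250.7 J
At Q: ½mv² + mgh₂ = mgh₁ − W_f
½mv² = 4237.9 − 250.7 − 2589.8 = 1397.3 J
v = √(2 × 1397.3/24) = 10.79 m/s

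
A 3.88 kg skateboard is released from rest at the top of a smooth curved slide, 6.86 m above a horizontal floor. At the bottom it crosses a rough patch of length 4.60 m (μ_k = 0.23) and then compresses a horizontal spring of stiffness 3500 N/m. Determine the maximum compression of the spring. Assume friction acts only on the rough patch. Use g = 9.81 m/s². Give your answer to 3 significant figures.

Initial energy: E₁ = mgh = (3.88)(9.81)(6.86) = 261.11 J
Friction removes W_f = μ_k mg d = (0.23)(3.88)(9.81)(4.60) = 40.27 J
Energy reaching the spring: E = 261.11 − 40.27 = 220.84 J
At max compression ½kx² = E ⇒ x = √(2E/k) = √(2 × 220.84/3500) = 0.3552 m

x = 0.355 m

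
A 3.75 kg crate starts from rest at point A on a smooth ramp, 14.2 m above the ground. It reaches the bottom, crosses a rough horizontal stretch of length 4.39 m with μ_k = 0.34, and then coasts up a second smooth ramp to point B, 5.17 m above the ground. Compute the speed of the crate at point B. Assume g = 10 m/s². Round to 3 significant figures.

Energy at A: mgh₁ = (3.75)(10)(14.2) = 532.50 J
Friction loss: W_f = μ_k mg d = 55.97 J
At B: ½mv² + mgh₂ = mgh₁ − W_f
½mv² = 532.50 − 55.97 − 193.88 = 282.65 J
v = √(2 × 282.65/3.75) = 12.28 m/s

v = 12.3 m/s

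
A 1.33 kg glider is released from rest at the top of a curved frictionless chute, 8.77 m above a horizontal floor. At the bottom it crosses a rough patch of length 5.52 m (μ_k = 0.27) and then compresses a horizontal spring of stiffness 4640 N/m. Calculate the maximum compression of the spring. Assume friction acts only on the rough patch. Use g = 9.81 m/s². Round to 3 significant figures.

Initial energy: E₁ = mgh = (1.33)(9.81)(8.77) = 114.42 J
Friction removes W_f = μ_k mg d = (0.27)(1.33)(9.81)(5.52) = 19.45 J
Energy reaching the spring: E = 114.42 − 19.45 = 94.979 J
At max compression ½kx² = E ⇒ x = √(2E/k) = √(2 × 94.979/4640) = 0.2023 m

x = 0.202 m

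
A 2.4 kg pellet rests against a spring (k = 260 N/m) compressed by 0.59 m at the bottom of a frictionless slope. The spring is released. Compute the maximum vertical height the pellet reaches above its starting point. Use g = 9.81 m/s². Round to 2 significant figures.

Energy conservation from release to the highest point: ½kx² = mgh
h = kx²/(2mg) = (260)(0.59)²/(2 × 2.4 × 9.81) = 1.922 m

h = 1.9 m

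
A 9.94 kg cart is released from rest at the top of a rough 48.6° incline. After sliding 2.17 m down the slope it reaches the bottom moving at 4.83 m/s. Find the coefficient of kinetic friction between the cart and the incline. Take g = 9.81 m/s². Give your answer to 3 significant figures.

μ_k = 0.306

mgh = ½mv² + μ_k (mg cosθ) L, with h = L sinθ
mgL sinθ = 158.72 J; ½mv² = 115.94 J
W_f = 158.72 − 115.94 = 42.78 J
μ_k = W_f/(mg cosθ · L) = 42.78/(64.49 × 2.17) = 0.3057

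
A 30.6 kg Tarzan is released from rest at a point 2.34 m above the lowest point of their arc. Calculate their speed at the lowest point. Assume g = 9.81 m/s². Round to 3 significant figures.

By conservation of mechanical energy, mgh = ½mv²
The mass cancels from both sides.
v = √(2gh) = √(2 × 9.81 × 2.34) = √45.911 = 6.776 m/s

v = 6.78 m/s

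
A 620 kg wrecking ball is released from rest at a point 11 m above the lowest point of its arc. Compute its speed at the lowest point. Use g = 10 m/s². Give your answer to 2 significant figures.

Energy conservation between the two points: mgh = ½mv²
v = √(2gh) = √(2 × 10 × 11) = √220.00 = 14.83 m/s

v = 15 m/s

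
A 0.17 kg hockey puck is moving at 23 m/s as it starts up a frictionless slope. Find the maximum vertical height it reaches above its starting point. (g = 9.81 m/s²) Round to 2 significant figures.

h = 27 m

By energy conservation, ½mv² = mgh
h = v²/(2g) = 23²/(2 × 9.81) = 26.96 m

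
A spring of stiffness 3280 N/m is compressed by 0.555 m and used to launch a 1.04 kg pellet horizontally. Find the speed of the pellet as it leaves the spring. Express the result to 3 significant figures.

v = 31.2 m/s

Conservation of energy: ½kx² = ½mv²
v = x√(k/m) = 0.555 × √(3280/1.04) = 31.17 m/s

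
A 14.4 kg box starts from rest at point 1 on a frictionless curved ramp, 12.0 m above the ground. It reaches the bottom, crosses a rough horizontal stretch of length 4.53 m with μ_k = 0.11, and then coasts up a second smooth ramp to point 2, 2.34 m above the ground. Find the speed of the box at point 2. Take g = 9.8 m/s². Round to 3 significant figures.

Energy at 1: mgh₁ = (14.4)(9.8)(12.0) = 1693.4 J
Friction loss: W_f = μ_k mg d = 70.32 J
At 2: ½mv² + mgh₂ = mgh₁ − W_f
½mv² = 1693.4 − 70.32 − 330.22 = 1292.9 J
v = √(2 × 1292.9/14.4) = 13.40 m/s

v = 13.4 m/s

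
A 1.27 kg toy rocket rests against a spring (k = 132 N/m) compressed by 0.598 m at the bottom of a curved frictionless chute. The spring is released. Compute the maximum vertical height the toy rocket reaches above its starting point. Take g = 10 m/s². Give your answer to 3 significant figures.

At maximum height the toy rocket is at rest, so ½kx² = mgh
h = kx²/(2mg) = (132)(0.598)²/(2 × 1.27 × 10) = 1.858 m

h = 1.86 m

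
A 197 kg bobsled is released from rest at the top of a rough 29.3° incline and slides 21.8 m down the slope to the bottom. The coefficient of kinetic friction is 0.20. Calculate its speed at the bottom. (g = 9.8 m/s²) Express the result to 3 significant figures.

v = 11.6 m/s

Taking the bottom as reference, mgh = ½mv² + μ_k N L with h = L sinθ, N = mg cosθ:
mgh = mgL sinθ = (197)(9.8)(21.8)sin29.3° = 20597 J
W_f = μ_k mg cosθ · L = (0.20)(197)(9.8)cos29.3°·21.8 = 7341 J
½mv² = 20597 − 7341 = 13256 J
v = √(2 × 13256/197) = 11.60 m/s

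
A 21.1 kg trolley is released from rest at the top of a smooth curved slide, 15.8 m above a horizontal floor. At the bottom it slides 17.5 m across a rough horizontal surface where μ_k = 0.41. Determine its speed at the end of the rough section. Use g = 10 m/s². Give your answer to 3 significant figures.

v = 13.1 m/s

Energy at the top = energy at the end + work done against friction:
mgh = ½mv² + μ_k m g d
W_f = μ_k mg d = (0.41)(21.1)(10)(17.5) = 1514 J
½mv² = mgh − W_f = 3333.8 − 1514 = 1819.9 J
v = √(2 × 1819.9/21.1) = 13.13 m/s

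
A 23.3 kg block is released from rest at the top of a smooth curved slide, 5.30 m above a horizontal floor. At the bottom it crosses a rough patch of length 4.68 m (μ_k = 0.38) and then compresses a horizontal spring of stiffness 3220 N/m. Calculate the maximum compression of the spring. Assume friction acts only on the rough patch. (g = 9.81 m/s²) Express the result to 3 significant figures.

x = 0.707 m

Initial energy: E₁ = mgh = (23.3)(9.81)(5.30) = 1211.4 J
Friction removes W_f = μ_k mg d = (0.38)(23.3)(9.81)(4.68) = 406.5 J
Energy reaching the spring: E = 1211.4 − 406.5 = 804.94 J
At max compression ½kx² = E ⇒ x = √(2E/k) = √(2 × 804.94/3220) = 0.7071 m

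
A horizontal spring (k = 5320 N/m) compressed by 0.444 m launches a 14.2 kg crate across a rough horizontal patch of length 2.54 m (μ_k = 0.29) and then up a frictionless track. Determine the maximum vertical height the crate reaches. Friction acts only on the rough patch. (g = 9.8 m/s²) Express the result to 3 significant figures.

Spring energy: E₀ = ½kx² = ½(5320)(0.444)² = 524.38 J
Friction: W_f = μ_k mg d = (0.29)(14.2)(9.8)(2.54) = 102.5 J
Energy at base of ramp: E = 524.38 − 102.5 = 421.88 J
At max height all remaining energy is PE: mgh = E ⇒ h = E/(mg) = 421.88/(14.2 × 9.8) = 3.032 m

h = 3.03 m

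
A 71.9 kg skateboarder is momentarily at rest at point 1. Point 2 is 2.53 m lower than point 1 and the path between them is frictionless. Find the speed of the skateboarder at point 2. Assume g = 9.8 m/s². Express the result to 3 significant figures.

v = 7.04 m/s

Mechanical energy is conserved (no friction): mgh = ½mv²
v = √(2gh) = √(2 × 9.8 × 2.53) = √49.588 = 7.042 m/s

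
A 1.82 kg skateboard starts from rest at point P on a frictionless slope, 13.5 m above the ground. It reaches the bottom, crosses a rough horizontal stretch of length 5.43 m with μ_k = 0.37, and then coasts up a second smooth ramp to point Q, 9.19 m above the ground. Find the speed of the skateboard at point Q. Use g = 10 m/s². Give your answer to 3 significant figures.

Energy at P: mgh₁ = (1.82)(10)(13.5) = 245.70 J
Friction loss: W_f = μ_k mg d = 36.57 J
At Q: ½mv² + mgh₂ = mgh₁ − W_f
½mv² = 245.70 − 36.57 − 167.26 = 41.876 J
v = √(2 × 41.876/1.82) = 6.784 m/s

v = 6.78 m/s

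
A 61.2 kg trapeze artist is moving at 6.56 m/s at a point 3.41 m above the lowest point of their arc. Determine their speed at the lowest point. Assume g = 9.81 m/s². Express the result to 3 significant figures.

v = 10.5 m/s

Equating total energy at the two states: ½mv₀² + mgh = ½mv²
v² = v₀² + 2gh = (6.56)² + 2(9.81)(3.41) = 109.94
v = √109.94 = 10.49 m/s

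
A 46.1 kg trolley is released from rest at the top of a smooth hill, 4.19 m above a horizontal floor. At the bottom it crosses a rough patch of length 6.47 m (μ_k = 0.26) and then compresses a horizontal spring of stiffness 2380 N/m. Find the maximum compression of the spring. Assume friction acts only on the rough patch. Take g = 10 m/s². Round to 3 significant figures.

Initial energy: E₁ = mgh = (46.1)(10)(4.19) = 1931.6 J
Friction removes W_f = μ_k mg d = (0.26)(46.1)(10)(6.47) = 775.5 J
Energy reaching the spring: E = 1931.6 − 775.5 = 1156.1 J
At max compression ½kx² = E ⇒ x = √(2E/k) = √(2 × 1156.1/2380) = 0.9857 m

x = 0.986 m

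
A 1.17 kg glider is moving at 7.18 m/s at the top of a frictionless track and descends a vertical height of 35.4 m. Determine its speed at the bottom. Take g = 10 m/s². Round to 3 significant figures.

v = 27.6 m/s

Equating total energy at the two states: ½mv₀² + mgh = ½mv²
v² = v₀² + 2gh = (7.18)² + 2(10)(35.4) = 759.55
v = √759.55 = 27.56 m/s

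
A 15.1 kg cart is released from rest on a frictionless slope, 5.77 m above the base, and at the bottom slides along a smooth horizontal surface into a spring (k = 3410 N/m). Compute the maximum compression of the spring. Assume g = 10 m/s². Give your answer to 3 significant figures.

Energy conservation (no friction) from release to max compression: mgh = ½kx²
x = √(2mgh/k) = √(2 × 15.1 × 10 × 5.77 / 3410) = 0.7148 m

x = 0.715 m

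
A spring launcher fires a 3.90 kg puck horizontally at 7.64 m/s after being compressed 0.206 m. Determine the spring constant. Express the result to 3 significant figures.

Spring PE at full compression equals KE at release: ½kx² = ½mv²
k = mv²/x² = (3.90)(7.64)²/(0.206)² = 5364 N/m

k = 5360 N/m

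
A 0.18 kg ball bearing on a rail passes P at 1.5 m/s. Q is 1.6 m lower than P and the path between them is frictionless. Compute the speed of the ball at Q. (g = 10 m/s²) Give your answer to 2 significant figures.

v = 5.9 m/s

Energy conservation between the two points: ½mv₀² + mgh = ½mv²
v² = v₀² + 2gh = (1.5)² + 2(10)(1.6) = 34.250
v = √34.250 = 5.852 m/s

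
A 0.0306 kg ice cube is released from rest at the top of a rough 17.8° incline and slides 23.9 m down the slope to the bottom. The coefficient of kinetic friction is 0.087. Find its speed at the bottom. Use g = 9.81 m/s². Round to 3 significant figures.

v = 10.2 m/s

Work–energy: mg(L sinθ) − μ_k(mg cosθ)L = ½mv²
mgh = mgL sinθ = (0.0306)(9.81)(23.9)sin17.8° = 2.1932 J
W_f = μ_k mg cosθ · L = (0.087)(0.0306)(9.81)cos17.8°·23.9 = 0.5943 J
½mv² = 2.1932 − 0.5943 = 1.5989 J
v = √(2 × 1.5989/0.0306) = 10.22 m/s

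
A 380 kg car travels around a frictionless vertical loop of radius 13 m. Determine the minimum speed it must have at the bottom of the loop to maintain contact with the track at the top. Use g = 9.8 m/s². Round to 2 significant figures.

At the top: mg = mv_top²/r ⇒ v_top² = gr = 127.4 m²/s²
Energy from bottom to top (height 2r): ½mv_bot² = ½mv_top² + mg(2r)
v_bot² = gr + 4gr = 5gr = 637.0
v_bot = √(5gr) = 25.24 m/s

v = 25 m/s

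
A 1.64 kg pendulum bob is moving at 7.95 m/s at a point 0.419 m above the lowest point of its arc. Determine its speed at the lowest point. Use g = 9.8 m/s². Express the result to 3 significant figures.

v = 8.45 m/s

By conservation of mechanical energy, ½mv₀² + mgh = ½mv²
v² = v₀² + 2gh = (7.95)² + 2(9.8)(0.419) = 71.415
v = √71.415 = 8.451 m/s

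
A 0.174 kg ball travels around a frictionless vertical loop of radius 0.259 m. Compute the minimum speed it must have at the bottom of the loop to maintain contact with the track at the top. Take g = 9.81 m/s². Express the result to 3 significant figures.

v = 3.56 m/s

At the top: mg = mv_top²/r ⇒ v_top² = gr = 2.541 m²/s²
Energy from bottom to top (height 2r): ½mv_bot² = ½mv_top² + mg(2r)
v_bot² = gr + 4gr = 5gr = 12.70
v_bot = √(5gr) = 3.564 m/s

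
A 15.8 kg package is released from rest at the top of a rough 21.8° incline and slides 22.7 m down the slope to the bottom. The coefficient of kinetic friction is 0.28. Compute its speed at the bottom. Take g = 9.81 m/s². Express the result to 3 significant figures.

Taking the bottom as reference, mgh = ½mv² + μ_k N L with h = L sinθ, N = mg cosθ:
mgh = mgL sinθ = (15.8)(9.81)(22.7)sin21.8° = 1306.6 J
W_f = μ_k mg cosθ · L = (0.28)(15.8)(9.81)cos21.8°·22.7 = 914.7 J
½mv² = 1306.6 − 914.7 = 391.93 J
v = √(2 × 391.93/15.8) = 7.044 m/s

v = 7.04 m/s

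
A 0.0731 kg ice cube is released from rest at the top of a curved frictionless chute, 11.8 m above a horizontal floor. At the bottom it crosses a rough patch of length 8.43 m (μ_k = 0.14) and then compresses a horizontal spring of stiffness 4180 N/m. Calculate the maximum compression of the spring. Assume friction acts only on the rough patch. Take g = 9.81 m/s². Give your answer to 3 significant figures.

x = 0.0604 m

Initial energy: E₁ = mgh = (0.0731)(9.81)(11.8) = 8.4619 J
Friction removes W_f = μ_k mg d = (0.14)(0.0731)(9.81)(8.43) = 0.8463 J
Energy reaching the spring: E = 8.4619 − 0.8463 = 7.6156 J
At max compression ½kx² = E ⇒ x = √(2E/k) = √(2 × 7.6156/4180) = 0.06036 m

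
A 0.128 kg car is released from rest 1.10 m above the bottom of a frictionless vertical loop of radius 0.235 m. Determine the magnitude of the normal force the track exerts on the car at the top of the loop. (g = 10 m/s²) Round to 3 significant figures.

Energy from release to top (height 2r): mgh = ½mv_top² + mg(2r)
v_top² = 2g(h − 2r) = 2(10)(1.10 − 0.4700) = 12.600 m²/s²
At the top, both N and weight point toward the centre: N + mg = mv_top²/r
N = m(v_top²/r − g) = 0.128(12.600/0.235 − 10) = 5.583 N

N = 5.58 N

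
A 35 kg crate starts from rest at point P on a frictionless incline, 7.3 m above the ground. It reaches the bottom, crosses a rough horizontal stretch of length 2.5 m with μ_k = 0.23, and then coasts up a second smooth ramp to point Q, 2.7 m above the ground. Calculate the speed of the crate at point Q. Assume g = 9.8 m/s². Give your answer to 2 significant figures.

Energy at P: mgh₁ = (35)(9.8)(7.3) = 2503.9 J
Friction loss: W_f = μ_k mg d = 197.2 J
At Q: ½mv² + mgh₂ = mgh₁ − W_f
½mv² = 2503.9 − 197.2 − 926.10 = 1380.6 J
v = √(2 × 1380.6/35) = 8.882 m/s

v = 8.9 m/s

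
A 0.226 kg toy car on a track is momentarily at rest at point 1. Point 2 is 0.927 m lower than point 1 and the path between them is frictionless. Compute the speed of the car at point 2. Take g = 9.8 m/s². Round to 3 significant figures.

v = 4.26 m/s

Mechanical energy is conserved (no friction): mgh = ½mv²
v = √(2gh) = √(2 × 9.8 × 0.927) = √18.169 = 4.263 m/s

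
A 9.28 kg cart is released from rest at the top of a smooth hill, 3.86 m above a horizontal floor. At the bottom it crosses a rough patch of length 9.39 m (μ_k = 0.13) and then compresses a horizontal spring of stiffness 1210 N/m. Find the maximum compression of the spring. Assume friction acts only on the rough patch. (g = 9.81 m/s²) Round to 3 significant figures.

Initial energy: E₁ = mgh = (9.28)(9.81)(3.86) = 351.40 J
Friction removes W_f = μ_k mg d = (0.13)(9.28)(9.81)(9.39) = 111.1 J
Energy reaching the spring: E = 351.40 − 111.1 = 240.27 J
At max compression ½kx² = E ⇒ x = √(2E/k) = √(2 × 240.27/1210) = 0.6302 m

x = 0.630 m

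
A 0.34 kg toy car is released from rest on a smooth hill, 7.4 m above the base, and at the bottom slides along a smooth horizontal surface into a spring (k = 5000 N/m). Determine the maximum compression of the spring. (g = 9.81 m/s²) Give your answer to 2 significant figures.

At max compression the car is momentarily at rest: mgh = ½kx²
x = √(2mgh/k) = √(2 × 0.34 × 9.81 × 7.4 / 5000) = 0.09936 m

x = 0.099 m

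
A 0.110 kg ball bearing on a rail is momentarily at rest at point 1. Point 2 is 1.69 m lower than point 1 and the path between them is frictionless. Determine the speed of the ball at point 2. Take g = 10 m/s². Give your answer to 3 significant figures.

By conservation of mechanical energy, mgh = ½mv²
The mass cancels from both sides.
v = √(2gh) = √(2 × 10 × 1.69) = √33.800 = 5.814 m/s

v = 5.81 m/s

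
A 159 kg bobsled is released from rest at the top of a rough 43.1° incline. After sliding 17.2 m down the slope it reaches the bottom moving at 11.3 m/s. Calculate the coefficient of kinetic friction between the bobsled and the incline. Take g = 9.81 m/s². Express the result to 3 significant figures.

The energy dissipated by friction is the PE lost minus the KE gained:
mgL sinθ = 18331 J; ½mv² = 10151 J
W_f = 18331 − 10151 = 8180 J
μ_k = W_f/(mg cosθ · L) = 8180/(1139 × 17.2) = 0.4176

μ_k = 0.418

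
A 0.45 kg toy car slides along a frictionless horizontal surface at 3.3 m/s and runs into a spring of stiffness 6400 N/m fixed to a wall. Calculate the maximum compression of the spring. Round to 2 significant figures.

At max compression the car is momentarily at rest: ½mv² = ½kx²
x = v√(m/k) = 3.3 × √(0.45/6400) = 0.02767 m

x = 0.028 m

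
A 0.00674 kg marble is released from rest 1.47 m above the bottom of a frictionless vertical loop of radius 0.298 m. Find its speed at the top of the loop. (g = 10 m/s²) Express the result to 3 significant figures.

v = 4.18 m/s

Energy conservation: mgh = ½mv_top² + mg(2r)
v_top² = 2g(h − 2r) = 2(10)(1.47 − 0.5960) = 17.48
v_top = 4.181 m/s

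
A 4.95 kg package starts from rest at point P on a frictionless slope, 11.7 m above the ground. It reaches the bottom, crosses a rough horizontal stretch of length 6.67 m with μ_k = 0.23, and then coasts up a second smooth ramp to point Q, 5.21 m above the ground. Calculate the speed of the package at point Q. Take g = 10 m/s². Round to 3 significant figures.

v = 9.96 m/s

Energy at P: mgh₁ = (4.95)(10)(11.7) = 579.15 J
Friction loss: W_f = μ_k mg d = 75.94 J
At Q: ½mv² + mgh₂ = mgh₁ − W_f
½mv² = 579.15 − 75.94 − 257.89 = 245.32 J
v = √(2 × 245.32/4.95) = 9.956 m/s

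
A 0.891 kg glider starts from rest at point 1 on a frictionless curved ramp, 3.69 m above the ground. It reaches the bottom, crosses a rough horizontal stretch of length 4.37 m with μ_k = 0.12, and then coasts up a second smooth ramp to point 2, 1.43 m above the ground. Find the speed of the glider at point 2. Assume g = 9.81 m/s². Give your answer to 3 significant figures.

Energy at 1: mgh₁ = (0.891)(9.81)(3.69) = 32.253 J
Friction loss: W_f = μ_k mg d = 4.584 J
At 2: ½mv² + mgh₂ = mgh₁ − W_f
½mv² = 32.253 − 4.584 − 12.499 = 15.170 J
v = √(2 × 15.170/0.891) = 5.835 m/s

v = 5.84 m/s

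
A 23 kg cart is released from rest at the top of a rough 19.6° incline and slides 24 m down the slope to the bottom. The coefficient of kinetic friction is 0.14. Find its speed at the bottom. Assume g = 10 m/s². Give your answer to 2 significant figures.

Taking the bottom as reference, mgh = ½mv² + μ_k N L with h = L sinθ, N = mg cosθ:
mgh = mgL sinθ = (23)(10)(24)sin19.6° = 1851.7 J
W_f = μ_k mg cosθ · L = (0.14)(23)(10)cos19.6°·24 = 728.0 J
½mv² = 1851.7 − 728.0 = 1123.7 J
v = √(2 × 1123.7/23) = 9.885 m/s

v = 9.9 m/s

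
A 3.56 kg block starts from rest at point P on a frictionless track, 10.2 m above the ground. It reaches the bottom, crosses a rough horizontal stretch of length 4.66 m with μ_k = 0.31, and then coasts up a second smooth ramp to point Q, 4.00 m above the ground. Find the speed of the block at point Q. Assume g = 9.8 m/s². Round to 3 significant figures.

Energy at P: mgh₁ = (3.56)(9.8)(10.2) = 355.86 J
Friction loss: W_f = μ_k mg d = 50.40 J
At Q: ½mv² + mgh₂ = mgh₁ − W_f
½mv² = 355.86 − 50.40 − 139.55 = 165.91 J
v = √(2 × 165.91/3.56) = 9.654 m/s

v = 9.65 m/s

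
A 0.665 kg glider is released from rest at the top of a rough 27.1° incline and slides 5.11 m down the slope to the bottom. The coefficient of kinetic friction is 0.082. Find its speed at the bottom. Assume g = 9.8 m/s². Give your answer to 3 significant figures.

v = 6.19 m/s

Work–energy: mg(L sinθ) − μ_k(mg cosθ)L = ½mv²
mgh = mgL sinθ = (0.665)(9.8)(5.11)sin27.1° = 15.170 J
W_f = μ_k mg cosθ · L = (0.082)(0.665)(9.8)cos27.1°·5.11 = 2.431 J
½mv² = 15.170 − 2.431 = 12.740 J
v = √(2 × 12.740/0.665) = 6.190 m/s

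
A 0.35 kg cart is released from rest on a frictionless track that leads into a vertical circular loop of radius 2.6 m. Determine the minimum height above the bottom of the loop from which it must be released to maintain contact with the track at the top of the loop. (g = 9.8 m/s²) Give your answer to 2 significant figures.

At the top, for minimum speed gravity alone supplies the centripetal force: mg = mv_top²/r ⇒ v_top² = gr = 25.48 m²/s²
Energy conservation from release height h to the top (height 2r): mgh = ½mv_top² + mg(2r)
h = v_top²/(2g) + 2r = r/2 + 2r = 5r/2 = 6.500 m

h = 6.5 m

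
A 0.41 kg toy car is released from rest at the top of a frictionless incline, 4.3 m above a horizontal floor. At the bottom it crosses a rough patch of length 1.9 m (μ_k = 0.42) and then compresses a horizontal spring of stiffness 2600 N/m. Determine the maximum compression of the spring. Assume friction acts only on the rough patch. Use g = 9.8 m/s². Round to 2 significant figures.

x = 0.10 m

Initial energy: E₁ = mgh = (0.41)(9.8)(4.3) = 17.277 J
Friction removes W_f = μ_k mg d = (0.42)(0.41)(9.8)(1.9) = 3.206 J
Energy reaching the spring: E = 17.277 − 3.206 = 14.071 J
At max compression ½kx² = E ⇒ x = √(2E/k) = √(2 × 14.071/2600) = 0.1040 m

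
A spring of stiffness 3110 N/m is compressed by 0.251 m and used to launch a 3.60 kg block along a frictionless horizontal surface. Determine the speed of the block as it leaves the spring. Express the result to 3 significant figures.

v = 7.38 m/s

Conservation of energy: ½kx² = ½mv²
v = x√(k/m) = 0.251 × √(3110/3.60) = 7.377 m/s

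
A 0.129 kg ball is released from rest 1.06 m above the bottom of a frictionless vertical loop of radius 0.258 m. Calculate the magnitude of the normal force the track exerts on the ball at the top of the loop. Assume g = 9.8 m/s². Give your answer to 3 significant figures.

N = 4.07 N

Energy from release to top (height 2r): mgh = ½mv_top² + mg(2r)
v_top² = 2g(h − 2r) = 2(9.8)(1.06 − 0.5160) = 10.662 m²/s²
At the top, both N and weight point toward the centre: N + mg = mv_top²/r
N = m(v_top²/r − g) = 0.129(10.662/0.258 − 9.8) = 4.067 N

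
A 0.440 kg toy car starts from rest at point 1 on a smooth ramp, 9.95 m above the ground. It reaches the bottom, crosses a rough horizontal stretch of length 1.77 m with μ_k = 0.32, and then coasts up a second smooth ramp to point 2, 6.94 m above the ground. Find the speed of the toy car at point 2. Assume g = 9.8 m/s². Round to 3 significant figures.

v = 6.92 m/s

Energy at 1: mgh₁ = (0.440)(9.8)(9.95) = 42.904 J
Friction loss: W_f = μ_k mg d = 2.442 J
At 2: ½mv² + mgh₂ = mgh₁ − W_f
½mv² = 42.904 − 2.442 − 29.925 = 10.537 J
v = √(2 × 10.537/0.440) = 6.921 m/s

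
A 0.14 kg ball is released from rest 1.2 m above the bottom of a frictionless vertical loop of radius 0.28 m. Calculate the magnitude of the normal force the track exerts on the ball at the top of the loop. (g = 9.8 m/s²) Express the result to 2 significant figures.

Energy from release to top (height 2r): mgh = ½mv_top² + mg(2r)
v_top² = 2g(h − 2r) = 2(9.8)(1.2 − 0.5600) = 12.544 m²/s²
At the top, both N and weight point toward the centre: N + mg = mv_top²/r
N = m(v_top²/r − g) = 0.14(12.544/0.28 − 9.8) = 4.900 N

N = 4.9 N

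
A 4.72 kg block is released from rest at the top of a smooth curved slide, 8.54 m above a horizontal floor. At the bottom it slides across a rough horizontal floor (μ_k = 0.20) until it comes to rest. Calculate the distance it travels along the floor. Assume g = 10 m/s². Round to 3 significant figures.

d = 42.7 m

Energy at the top = energy at the end + work done against friction:
At rest all PE has been dissipated by friction: mgh = μ_k m g d
d = h/μ_k = 8.54/0.20 = 42.70 m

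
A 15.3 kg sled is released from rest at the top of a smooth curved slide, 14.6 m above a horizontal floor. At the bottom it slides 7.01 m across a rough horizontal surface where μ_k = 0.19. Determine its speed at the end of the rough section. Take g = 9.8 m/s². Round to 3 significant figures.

Applying the work–energy principle:
mgh = ½mv² + μ_k m g d
W_f = μ_k mg d = (0.19)(15.3)(9.8)(7.01) = 199.7 J
½mv² = mgh − W_f = 2189.1 − 199.7 = 1989.4 J
v = √(2 × 1989.4/15.3) = 16.13 m/s

v = 16.1 m/s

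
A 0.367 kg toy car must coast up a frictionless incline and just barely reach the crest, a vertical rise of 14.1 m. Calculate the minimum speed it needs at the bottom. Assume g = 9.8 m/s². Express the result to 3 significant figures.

At the top it is momentarily at rest, so all KE converts to PE: ½mv² = mgh
v = √(2gh) = √(2 × 9.8 × 14.1) = 16.62 m/s

v = 16.6 m/s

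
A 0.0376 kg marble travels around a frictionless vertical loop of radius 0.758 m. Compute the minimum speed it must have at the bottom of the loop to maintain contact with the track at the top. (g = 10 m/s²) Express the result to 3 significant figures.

v = 6.16 m/s

At the top: mg = mv_top²/r ⇒ v_top² = gr = 7.580 m²/s²
Energy from bottom to top (height 2r): ½mv_bot² = ½mv_top² + mg(2r)
v_bot² = gr + 4gr = 5gr = 37.90
v_bot = √(5gr) = 6.156 m/s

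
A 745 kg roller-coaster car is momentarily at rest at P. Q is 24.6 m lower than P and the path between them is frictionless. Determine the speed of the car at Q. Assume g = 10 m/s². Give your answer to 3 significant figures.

v = 22.2 m/s

By conservation of mechanical energy, mgh = ½mv²
The mass cancels from both sides.
v = √(2gh) = √(2 × 10 × 24.6) = √492.00 = 22.18 m/s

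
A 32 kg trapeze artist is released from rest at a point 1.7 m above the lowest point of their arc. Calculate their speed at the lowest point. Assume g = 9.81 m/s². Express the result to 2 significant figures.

v = 5.8 m/s

Mechanical energy is conserved (no friction): mgh = ½mv²
The mass cancels from both sides.
v = √(2gh) = √(2 × 9.81 × 1.7) = √33.354 = 5.775 m/s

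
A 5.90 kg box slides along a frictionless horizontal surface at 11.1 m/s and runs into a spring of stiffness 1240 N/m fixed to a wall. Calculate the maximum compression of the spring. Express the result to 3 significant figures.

x = 0.766 m

Conservation of energy between contact and max compression: ½mv² = ½kx²
x = v√(m/k) = 11.1 × √(5.90/1240) = 0.7657 m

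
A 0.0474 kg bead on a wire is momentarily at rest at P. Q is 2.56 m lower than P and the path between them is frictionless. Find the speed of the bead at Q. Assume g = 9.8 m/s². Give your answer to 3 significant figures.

v = 7.08 m/s

Energy conservation between the two points: mgh = ½mv²
v = √(2gh) = √(2 × 9.8 × 2.56) = √50.176 = 7.084 m/s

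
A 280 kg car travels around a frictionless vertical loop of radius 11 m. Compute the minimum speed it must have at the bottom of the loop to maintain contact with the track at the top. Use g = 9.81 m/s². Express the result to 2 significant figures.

v = 23 m/s

At the top: mg = mv_top²/r ⇒ v_top² = gr = 107.9 m²/s²
Energy from bottom to top (height 2r): ½mv_bot² = ½mv_top² + mg(2r)
v_bot² = gr + 4gr = 5gr = 539.6
v_bot = √(5gr) = 23.23 m/s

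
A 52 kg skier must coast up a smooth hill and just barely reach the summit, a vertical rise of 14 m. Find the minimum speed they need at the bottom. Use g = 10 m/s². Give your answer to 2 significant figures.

v = 17 m/s

At the top they are momentarily at rest, so all KE converts to PE: ½mv² = mgh
v = √(2gh) = √(2 × 10 × 14) = 16.73 m/s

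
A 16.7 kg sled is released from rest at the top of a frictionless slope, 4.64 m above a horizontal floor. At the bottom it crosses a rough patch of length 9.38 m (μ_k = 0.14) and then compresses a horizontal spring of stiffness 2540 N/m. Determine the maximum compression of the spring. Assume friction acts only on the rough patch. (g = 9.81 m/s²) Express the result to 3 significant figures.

Initial energy: E₁ = mgh = (16.7)(9.81)(4.64) = 760.16 J
Friction removes W_f = μ_k mg d = (0.14)(16.7)(9.81)(9.38) = 215.1 J
Energy reaching the spring: E = 760.16 − 215.1 = 545.02 J
At max compression ½kx² = E ⇒ x = √(2E/k) = √(2 × 545.02/2540) = 0.6551 m

x = 0.655 m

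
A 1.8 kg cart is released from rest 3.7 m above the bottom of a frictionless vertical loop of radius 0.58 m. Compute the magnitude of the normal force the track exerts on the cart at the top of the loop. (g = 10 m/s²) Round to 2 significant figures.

Energy from release to top (height 2r): mgh = ½mv_top² + mg(2r)
v_top² = 2g(h − 2r) = 2(10)(3.7 − 1.160) = 50.800 m²/s²
At the top, both N and weight point toward the centre: N + mg = mv_top²/r
N = m(v_top²/r − g) = 1.8(50.800/0.58 − 10) = 139.7 N

N = 140 N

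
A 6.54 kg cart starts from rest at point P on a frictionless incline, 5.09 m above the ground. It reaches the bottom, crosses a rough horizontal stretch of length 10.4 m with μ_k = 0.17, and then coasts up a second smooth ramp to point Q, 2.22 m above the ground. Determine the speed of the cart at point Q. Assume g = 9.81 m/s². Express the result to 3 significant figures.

v = 4.65 m/s

Energy at P: mgh₁ = (6.54)(9.81)(5.09) = 326.56 J
Friction loss: W_f = μ_k mg d = 113.4 J
At Q: ½mv² + mgh₂ = mgh₁ − W_f
½mv² = 326.56 − 113.4 − 142.43 = 70.701 J
v = √(2 × 70.701/6.54) = 4.650 m/s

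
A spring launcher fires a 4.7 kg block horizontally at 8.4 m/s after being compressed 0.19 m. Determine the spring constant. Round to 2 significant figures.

Energy stored in the spring equals the launch KE: ½kx² = ½mv²
k = mv²/x² = (4.7)(8.4)²/(0.19)² = 9186 N/m

k = 9200 N/m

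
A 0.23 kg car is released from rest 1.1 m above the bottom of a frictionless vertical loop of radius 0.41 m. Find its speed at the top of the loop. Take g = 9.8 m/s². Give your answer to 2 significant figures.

v = 2.3 m/s

Energy conservation: mgh = ½mv_top² + mg(2r)
v_top² = 2g(h − 2r) = 2(9.8)(1.1 − 0.8200) = 5.488
v_top = 2.343 m/s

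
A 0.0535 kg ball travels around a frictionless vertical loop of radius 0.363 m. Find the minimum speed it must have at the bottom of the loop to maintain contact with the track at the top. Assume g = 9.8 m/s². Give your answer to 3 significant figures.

At the top: mg = mv_top²/r ⇒ v_top² = gr = 3.557 m²/s²
Energy from bottom to top (height 2r): ½mv_bot² = ½mv_top² + mg(2r)
v_bot² = gr + 4gr = 5gr = 17.79
v_bot = √(5gr) = 4.217 m/s

v = 4.22 m/s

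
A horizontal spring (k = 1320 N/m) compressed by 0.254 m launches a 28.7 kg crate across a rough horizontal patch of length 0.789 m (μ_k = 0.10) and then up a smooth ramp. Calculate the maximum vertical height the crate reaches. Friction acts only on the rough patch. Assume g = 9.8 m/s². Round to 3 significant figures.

h = 0.0725 m

Spring energy: E₀ = ½kx² = ½(1320)(0.254)² = 42.581 J
Friction: W_f = μ_k mg d = (0.10)(28.7)(9.8)(0.789) = 22.19 J
Energy at base of ramp: E = 42.581 − 22.19 = 20.389 J
At max height all remaining energy is PE: mgh = E ⇒ h = E/(mg) = 20.389/(28.7 × 9.8) = 0.07249 m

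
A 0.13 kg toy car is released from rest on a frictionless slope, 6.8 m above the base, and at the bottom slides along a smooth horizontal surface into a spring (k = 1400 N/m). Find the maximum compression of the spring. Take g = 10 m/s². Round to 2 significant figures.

x = 0.11 m

Energy conservation (no friction) from release to max compression: mgh = ½kx²
x = √(2mgh/k) = √(2 × 0.13 × 10 × 6.8 / 1400) = 0.1124 m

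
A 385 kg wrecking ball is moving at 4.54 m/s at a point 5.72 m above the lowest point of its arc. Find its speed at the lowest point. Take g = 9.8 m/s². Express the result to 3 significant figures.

Equating total energy at the two states: ½mv₀² + mgh = ½mv²
v² = v₀² + 2gh = (4.54)² + 2(9.8)(5.72) = 132.72
v = √132.72 = 11.52 m/s

v = 11.5 m/s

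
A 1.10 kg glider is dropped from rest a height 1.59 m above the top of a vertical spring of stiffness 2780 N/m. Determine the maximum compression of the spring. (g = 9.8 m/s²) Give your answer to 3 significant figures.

Let x be the compression. The total drop is H + x, and the glider is instantaneously at rest at max compression, so energy conservation gives:
mg(H + x) = ½kx²
½(2780)x² − (1.10)(9.8)x − (1.10)(9.8)(1.59) = 0
1390x² − 10.78x − 17.14 = 0
x = [10.78 + √(116.2 + 95300)]/(2 × 1390) = 0.1150 m

x = 0.115 m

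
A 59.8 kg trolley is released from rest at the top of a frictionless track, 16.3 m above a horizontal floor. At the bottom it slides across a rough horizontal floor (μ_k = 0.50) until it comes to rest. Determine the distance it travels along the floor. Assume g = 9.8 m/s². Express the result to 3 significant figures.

Energy bookkeeping (friction removes W_f = μ_k N d):
At rest all PE has been dissipated by friction: mgh = μ_k m g d
d = h/μ_k = 16.3/0.50 = 32.60 m

d = 32.6 m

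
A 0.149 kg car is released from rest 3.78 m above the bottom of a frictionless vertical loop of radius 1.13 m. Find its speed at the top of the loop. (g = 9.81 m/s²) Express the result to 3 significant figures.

Energy conservation: mgh = ½mv_top² + mg(2r)
v_top² = 2g(h − 2r) = 2(9.81)(3.78 − 2.260) = 29.82
v_top = 5.461 m/s

v = 5.46 m/s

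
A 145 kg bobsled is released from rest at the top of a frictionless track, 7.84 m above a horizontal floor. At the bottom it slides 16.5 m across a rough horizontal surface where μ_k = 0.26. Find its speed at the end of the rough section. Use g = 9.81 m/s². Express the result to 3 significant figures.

v = 8.35 m/s

Applying the work–energy principle:
mgh = ½mv² + μ_k m g d
W_f = μ_k mg d = (0.26)(145)(9.81)(16.5) = 6102 J
½mv² = mgh − W_f = 11152 − 6102 = 5049.7 J
v = √(2 × 5049.7/145) = 8.346 m/s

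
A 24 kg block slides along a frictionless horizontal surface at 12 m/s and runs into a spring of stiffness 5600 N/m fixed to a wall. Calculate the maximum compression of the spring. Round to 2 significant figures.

Conservation of energy between contact and max compression: ½mv² = ½kx²
x = v√(m/k) = 12 × √(24/5600) = 0.7856 m

x = 0.79 m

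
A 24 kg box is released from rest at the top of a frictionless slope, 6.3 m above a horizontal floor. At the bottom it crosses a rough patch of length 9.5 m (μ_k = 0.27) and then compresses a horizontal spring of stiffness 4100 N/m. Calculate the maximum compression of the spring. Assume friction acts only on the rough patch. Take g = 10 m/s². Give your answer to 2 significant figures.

Initial energy: E₁ = mgh = (24)(10)(6.3) = 1512.0 J
Friction removes W_f = μ_k mg d = (0.27)(24)(10)(9.5) = 615.6 J
Energy reaching the spring: E = 1512.0 − 615.6 = 896.40 J
At max compression ½kx² = E ⇒ x = √(2E/k) = √(2 × 896.40/4100) = 0.6613 m

x = 0.66 m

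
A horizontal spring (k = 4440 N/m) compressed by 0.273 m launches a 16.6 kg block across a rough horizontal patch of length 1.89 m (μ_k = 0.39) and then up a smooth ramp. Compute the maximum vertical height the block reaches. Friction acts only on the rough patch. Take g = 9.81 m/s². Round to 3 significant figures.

Spring energy: E₀ = ½kx² = ½(4440)(0.273)² = 165.45 J
Friction: W_f = μ_k mg d = (0.39)(16.6)(9.81)(1.89) = 120.0 J
Energy at base of ramp: E = 165.45 − 120.0 = 45.421 J
At max height all remaining energy is PE: mgh = E ⇒ h = E/(mg) = 45.421/(16.6 × 9.81) = 0.2789 m

h = 0.279 m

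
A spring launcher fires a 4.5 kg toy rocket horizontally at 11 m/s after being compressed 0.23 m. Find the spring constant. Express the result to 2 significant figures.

k = 10000 N/m

½kx² = ½mv²
k = mv²/x² = (4.5)(11)²/(0.23)² = 10293 N/m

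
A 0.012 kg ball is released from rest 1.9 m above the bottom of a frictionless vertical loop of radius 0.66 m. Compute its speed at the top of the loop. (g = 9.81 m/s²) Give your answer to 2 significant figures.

v = 3.4 m/s

Energy conservation: mgh = ½mv_top² + mg(2r)
v_top² = 2g(h − 2r) = 2(9.81)(1.9 − 1.320) = 11.38
v_top = 3.373 m/s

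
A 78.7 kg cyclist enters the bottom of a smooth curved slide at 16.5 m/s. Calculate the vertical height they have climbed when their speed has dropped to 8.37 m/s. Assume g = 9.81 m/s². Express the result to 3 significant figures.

h = 10.3 m

Energy balance between the two points: ½mv₁² = ½mv₂² + mgh
h = (v₁² − v₂²)/(2g) = (16.5² − 8.37²)/(2 × 9.81) = 10.31 m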